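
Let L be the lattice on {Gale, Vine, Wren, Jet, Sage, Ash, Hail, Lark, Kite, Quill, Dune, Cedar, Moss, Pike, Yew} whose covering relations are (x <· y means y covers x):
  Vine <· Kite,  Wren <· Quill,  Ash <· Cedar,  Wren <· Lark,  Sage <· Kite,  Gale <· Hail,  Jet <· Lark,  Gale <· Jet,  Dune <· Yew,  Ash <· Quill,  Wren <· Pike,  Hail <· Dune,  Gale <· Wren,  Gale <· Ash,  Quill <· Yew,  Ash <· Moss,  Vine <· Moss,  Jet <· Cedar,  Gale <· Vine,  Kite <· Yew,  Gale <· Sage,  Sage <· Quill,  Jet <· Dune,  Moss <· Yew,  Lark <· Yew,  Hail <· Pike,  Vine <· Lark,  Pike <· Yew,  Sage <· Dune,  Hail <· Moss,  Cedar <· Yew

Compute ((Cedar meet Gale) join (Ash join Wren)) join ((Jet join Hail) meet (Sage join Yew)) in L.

Yew

Cedar ∧ Gale = Gale
Ash ∨ Wren = Quill
Gale ∨ Quill = Quill
Jet ∨ Hail = Dune
Sage ∨ Yew = Yew
Dune ∧ Yew = Dune
Quill ∨ Dune = Yew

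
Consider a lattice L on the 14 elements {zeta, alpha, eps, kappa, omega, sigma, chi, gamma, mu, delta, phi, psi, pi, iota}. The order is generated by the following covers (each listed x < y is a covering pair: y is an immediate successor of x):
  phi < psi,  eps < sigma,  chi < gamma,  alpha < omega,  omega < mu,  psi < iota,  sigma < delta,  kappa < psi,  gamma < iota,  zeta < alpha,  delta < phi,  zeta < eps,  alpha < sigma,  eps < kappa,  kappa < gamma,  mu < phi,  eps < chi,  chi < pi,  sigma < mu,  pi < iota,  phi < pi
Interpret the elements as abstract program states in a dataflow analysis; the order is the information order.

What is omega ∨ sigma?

Common upper bounds of {omega, sigma}: iota, mu, phi, pi, psi.
The least among these is mu.

mu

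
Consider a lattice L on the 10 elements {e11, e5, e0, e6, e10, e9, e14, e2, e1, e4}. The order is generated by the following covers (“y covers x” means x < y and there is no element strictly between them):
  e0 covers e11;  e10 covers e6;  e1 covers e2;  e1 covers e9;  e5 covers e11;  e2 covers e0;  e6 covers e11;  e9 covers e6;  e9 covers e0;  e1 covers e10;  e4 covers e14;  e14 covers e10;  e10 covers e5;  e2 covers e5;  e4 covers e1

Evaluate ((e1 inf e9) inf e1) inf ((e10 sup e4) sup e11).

e9

e1 ∧ e9 = e9
e9 ∧ e1 = e9
e10 ∨ e4 = e4
e4 ∨ e11 = e4
e9 ∧ e4 = e9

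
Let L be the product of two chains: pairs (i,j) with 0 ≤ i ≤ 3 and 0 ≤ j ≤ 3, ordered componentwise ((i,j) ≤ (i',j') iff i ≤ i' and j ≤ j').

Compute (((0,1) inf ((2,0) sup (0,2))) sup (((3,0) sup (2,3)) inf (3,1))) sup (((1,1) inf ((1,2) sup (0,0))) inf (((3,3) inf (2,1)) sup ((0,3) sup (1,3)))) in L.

(3,1)

(2,0) ∨ (0,2) = (2,2)
(0,1) ∧ (2,2) = (0,1)
(3,0) ∨ (2,3) = (3,3)
(3,3) ∧ (3,1) = (3,1)
(0,1) ∨ (3,1) = (3,1)
(1,2) ∨ (0,0) = (1,2)
(1,1) ∧ (1,2) = (1,1)
(3,3) ∧ (2,1) = (2,1)
(0,3) ∨ (1,3) = (1,3)
(2,1) ∨ (1,3) = (2,3)
(1,1) ∧ (2,3) = (1,1)
(3,1) ∨ (1,1) = (3,1)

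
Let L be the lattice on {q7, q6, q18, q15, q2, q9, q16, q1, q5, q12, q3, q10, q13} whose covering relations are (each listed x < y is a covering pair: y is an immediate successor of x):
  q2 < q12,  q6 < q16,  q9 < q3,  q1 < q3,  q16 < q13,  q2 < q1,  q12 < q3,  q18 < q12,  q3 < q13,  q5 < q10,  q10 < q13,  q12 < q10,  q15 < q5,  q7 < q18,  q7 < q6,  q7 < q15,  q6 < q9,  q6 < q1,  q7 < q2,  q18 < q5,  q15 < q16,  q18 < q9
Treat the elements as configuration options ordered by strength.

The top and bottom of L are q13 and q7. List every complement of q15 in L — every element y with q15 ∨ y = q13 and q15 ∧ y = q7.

q1, q3, q9

Need y with q15 ∨ y = q13 and q15 ∧ y = q7.
Checking each element gives: q1, q3, q9.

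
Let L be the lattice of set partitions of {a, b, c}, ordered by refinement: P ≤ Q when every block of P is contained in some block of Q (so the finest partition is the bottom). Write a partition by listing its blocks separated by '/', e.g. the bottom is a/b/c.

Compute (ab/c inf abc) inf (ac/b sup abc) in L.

ab/c

ab/c ∧ abc = ab/c
ac/b ∨ abc = abc
ab/c ∧ abc = ab/c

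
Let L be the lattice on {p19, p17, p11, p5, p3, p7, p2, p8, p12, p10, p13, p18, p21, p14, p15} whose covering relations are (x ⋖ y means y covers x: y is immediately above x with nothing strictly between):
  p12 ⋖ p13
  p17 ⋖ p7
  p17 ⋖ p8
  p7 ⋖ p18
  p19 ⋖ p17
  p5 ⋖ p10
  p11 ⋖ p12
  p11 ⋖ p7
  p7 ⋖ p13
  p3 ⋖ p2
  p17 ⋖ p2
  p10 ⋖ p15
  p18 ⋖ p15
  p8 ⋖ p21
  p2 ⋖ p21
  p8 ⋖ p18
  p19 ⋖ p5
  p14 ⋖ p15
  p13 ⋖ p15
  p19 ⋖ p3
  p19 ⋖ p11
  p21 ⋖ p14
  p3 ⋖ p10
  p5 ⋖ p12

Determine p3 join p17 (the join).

p2

Common upper bounds of {p3, p17}: p14, p15, p2, p21.
The least among these is p2.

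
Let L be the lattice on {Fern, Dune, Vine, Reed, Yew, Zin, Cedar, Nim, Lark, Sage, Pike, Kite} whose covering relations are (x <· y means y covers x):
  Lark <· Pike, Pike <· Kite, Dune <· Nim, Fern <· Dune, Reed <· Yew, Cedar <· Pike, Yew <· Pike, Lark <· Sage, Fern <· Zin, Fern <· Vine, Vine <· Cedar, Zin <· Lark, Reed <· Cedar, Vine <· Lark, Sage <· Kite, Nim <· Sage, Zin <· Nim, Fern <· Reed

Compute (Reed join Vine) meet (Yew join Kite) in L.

Cedar

Reed ∨ Vine = Cedar
Yew ∨ Kite = Kite
Cedar ∧ Kite = Cedar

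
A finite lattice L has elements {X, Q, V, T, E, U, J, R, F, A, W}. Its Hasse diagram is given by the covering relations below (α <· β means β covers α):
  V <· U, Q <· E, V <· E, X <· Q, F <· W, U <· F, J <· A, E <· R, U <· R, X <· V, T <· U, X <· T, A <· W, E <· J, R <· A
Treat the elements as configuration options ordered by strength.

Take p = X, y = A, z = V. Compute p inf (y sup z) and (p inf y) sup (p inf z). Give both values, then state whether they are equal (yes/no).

y sup z = A, so p inf (y sup z) = X inf A = X.
p inf y = X and p inf z = X, so (p inf y) sup (p inf z) = X sup X = X.
Equal: yes.

X; X; yes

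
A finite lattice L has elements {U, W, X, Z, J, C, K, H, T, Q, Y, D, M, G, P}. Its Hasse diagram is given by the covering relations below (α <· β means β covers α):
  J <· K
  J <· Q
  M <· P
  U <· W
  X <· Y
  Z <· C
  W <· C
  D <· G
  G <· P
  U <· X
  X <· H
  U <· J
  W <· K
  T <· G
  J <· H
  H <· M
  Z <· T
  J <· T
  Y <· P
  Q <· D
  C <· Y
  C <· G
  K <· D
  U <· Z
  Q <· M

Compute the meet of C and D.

Common lower bounds of {C, D}: U, W.
The greatest among these is W.

W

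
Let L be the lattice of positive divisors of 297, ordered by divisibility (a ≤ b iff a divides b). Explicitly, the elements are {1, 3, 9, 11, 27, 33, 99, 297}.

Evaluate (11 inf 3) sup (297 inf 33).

11 ∧ 3 = 1
297 ∧ 33 = 33
1 ∨ 33 = 33

33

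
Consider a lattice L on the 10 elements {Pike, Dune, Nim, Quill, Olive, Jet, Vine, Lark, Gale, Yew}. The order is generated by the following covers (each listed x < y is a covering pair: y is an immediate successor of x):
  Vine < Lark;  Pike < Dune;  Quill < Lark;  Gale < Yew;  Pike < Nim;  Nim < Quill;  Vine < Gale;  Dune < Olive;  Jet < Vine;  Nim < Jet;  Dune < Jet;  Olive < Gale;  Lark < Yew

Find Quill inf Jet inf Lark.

Nim

Common lower bounds of {Quill, Jet, Lark}: Nim, Pike.
The greatest among these is Nim.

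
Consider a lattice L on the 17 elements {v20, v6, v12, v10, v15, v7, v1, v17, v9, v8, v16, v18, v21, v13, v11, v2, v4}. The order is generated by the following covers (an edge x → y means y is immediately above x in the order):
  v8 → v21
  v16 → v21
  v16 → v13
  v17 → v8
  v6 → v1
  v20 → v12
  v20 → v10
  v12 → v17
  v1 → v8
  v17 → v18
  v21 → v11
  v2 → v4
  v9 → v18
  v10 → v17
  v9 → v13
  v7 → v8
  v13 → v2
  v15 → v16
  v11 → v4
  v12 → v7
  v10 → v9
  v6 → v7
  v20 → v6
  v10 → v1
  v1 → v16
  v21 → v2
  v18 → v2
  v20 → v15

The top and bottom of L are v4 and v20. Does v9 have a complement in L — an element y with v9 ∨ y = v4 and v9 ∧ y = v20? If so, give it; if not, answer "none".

none

For every candidate y, either v9 ∨ y ≠ v4 or v9 ∧ y ≠ v20; no complement exists.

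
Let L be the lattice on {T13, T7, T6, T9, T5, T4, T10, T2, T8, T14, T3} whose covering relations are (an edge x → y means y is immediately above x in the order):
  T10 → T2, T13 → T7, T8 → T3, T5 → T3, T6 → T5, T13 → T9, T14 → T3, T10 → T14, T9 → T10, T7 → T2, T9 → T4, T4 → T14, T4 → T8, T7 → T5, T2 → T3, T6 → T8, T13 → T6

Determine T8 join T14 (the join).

Common upper bounds of {T8, T14}: T3.
The least among these is T3.

T3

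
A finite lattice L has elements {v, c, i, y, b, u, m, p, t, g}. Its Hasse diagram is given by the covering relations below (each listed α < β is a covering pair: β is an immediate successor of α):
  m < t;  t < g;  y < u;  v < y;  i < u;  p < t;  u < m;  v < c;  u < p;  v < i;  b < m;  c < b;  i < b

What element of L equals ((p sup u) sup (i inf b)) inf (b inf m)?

p ∨ u = p
i ∧ b = i
p ∨ i = p
b ∧ m = b
p ∧ b = i

i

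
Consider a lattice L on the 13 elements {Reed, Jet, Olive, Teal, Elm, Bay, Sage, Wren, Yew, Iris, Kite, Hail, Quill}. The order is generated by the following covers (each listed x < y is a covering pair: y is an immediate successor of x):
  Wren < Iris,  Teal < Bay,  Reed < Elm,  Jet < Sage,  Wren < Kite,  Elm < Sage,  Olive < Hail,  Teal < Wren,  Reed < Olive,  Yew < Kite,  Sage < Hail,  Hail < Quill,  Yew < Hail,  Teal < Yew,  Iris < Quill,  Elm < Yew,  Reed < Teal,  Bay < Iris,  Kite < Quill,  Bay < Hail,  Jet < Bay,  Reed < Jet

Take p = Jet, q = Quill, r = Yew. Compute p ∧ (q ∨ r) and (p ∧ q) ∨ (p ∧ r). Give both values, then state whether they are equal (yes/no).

q ∨ r = Quill, so p ∧ (q ∨ r) = Jet ∧ Quill = Jet.
p ∧ q = Jet and p ∧ r = Reed, so (p ∧ q) ∨ (p ∧ r) = Jet ∨ Reed = Jet.
Equal: yes.

Jet; Jet; yes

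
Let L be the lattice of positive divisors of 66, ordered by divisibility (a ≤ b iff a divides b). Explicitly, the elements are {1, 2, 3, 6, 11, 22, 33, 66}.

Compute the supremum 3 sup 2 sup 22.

In the divisibility order, the join is the least common multiple: lcm(3, 2, 22) = 66.

66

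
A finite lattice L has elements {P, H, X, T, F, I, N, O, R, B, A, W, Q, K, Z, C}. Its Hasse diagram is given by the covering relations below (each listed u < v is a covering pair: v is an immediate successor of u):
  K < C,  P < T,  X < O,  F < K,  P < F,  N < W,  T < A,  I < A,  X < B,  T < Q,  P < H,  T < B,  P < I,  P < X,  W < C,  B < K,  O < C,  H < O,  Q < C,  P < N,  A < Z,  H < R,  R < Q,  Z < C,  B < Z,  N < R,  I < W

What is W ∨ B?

Common upper bounds of {W, B}: C.
The least among these is C.

C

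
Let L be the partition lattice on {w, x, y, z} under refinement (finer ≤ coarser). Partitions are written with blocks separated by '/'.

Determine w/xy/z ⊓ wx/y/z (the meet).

w/x/y/z

Common lower bounds of {w/xy/z, wx/y/z}: w/x/y/z.
The greatest among these is w/x/y/z.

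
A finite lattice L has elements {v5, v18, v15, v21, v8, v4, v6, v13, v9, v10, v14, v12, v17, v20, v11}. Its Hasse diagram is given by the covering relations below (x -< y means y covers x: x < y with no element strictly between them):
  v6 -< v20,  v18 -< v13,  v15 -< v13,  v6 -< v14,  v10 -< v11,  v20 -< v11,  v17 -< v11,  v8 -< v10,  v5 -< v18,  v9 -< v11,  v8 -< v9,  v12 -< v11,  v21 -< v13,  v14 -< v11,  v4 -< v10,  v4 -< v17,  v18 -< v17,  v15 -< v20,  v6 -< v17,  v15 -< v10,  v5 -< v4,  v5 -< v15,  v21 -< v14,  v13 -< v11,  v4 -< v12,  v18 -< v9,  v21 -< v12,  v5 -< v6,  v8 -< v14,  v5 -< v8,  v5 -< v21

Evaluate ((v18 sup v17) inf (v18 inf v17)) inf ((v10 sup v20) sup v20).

v18

v18 ∨ v17 = v17
v18 ∧ v17 = v18
v17 ∧ v18 = v18
v10 ∨ v20 = v11
v11 ∨ v20 = v11
v18 ∧ v11 = v18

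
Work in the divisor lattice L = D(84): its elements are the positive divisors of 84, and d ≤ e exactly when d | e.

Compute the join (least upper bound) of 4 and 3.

12

In the divisibility order, the join is the least common multiple: lcm(4, 3) = 12.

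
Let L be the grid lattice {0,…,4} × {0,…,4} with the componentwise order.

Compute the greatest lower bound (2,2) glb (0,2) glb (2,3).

(0,2)

In a product of chains, the meet is componentwise min, giving (0,2).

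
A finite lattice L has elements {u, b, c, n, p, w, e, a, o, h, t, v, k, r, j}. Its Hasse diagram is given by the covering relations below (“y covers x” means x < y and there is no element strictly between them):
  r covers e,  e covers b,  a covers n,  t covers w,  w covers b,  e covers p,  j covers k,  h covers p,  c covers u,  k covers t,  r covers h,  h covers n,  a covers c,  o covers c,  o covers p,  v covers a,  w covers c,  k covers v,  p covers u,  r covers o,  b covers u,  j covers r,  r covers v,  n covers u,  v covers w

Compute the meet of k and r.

Common lower bounds of {k, r}: a, b, c, n, u, v, w.
The greatest among these is v.

v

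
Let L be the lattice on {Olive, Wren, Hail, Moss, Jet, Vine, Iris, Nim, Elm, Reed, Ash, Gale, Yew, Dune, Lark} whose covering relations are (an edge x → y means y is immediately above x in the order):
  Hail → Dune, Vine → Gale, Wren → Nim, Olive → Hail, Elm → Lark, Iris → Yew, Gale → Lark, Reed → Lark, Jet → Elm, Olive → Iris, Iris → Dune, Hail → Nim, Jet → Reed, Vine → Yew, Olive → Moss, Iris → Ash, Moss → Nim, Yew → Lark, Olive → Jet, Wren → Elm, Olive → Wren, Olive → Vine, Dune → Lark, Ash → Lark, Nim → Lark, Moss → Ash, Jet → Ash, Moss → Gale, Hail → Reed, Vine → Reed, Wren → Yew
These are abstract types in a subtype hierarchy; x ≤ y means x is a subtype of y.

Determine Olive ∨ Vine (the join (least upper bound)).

Common upper bounds of {Olive, Vine}: Gale, Lark, Reed, Vine, Yew.
The least among these is Vine.

Vine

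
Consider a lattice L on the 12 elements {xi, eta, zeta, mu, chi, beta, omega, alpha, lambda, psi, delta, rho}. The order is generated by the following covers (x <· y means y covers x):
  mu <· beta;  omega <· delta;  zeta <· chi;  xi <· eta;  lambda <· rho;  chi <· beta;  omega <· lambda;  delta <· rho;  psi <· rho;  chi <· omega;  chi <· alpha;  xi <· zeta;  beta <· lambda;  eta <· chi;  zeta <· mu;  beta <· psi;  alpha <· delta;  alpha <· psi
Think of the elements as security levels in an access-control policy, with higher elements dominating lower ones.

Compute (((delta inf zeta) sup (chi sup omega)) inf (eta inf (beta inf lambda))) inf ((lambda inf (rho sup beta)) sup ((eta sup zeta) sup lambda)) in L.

eta

delta ∧ zeta = zeta
chi ∨ omega = omega
zeta ∨ omega = omega
beta ∧ lambda = beta
eta ∧ beta = eta
omega ∧ eta = eta
rho ∨ beta = rho
lambda ∧ rho = lambda
eta ∨ zeta = chi
chi ∨ lambda = lambda
lambda ∨ lambda = lambda
eta ∧ lambda = eta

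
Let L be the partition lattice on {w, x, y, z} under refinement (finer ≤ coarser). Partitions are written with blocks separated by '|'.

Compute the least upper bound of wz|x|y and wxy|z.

wxyz

Common upper bounds of {wz|x|y, wxy|z}: wxyz.
The least among these is wxyz.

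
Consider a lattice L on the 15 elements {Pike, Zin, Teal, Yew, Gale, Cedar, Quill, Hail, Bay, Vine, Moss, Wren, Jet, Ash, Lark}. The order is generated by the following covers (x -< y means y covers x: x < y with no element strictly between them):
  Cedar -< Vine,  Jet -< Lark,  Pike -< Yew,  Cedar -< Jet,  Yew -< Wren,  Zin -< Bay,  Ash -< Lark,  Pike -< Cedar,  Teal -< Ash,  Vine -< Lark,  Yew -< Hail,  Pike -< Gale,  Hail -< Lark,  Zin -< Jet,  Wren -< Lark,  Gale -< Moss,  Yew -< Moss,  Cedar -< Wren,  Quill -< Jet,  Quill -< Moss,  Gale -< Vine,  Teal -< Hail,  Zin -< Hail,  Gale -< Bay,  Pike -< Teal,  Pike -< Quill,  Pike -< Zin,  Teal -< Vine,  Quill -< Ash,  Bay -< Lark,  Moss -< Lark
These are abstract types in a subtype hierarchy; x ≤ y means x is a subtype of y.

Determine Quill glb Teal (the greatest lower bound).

Pike

Common lower bounds of {Quill, Teal}: Pike.
The greatest among these is Pike.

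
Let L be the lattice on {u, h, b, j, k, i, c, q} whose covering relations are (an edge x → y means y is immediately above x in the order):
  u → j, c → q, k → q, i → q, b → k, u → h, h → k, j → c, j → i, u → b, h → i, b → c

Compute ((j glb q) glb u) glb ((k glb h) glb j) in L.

u

j ∧ q = j
j ∧ u = u
k ∧ h = h
h ∧ j = u
u ∧ u = u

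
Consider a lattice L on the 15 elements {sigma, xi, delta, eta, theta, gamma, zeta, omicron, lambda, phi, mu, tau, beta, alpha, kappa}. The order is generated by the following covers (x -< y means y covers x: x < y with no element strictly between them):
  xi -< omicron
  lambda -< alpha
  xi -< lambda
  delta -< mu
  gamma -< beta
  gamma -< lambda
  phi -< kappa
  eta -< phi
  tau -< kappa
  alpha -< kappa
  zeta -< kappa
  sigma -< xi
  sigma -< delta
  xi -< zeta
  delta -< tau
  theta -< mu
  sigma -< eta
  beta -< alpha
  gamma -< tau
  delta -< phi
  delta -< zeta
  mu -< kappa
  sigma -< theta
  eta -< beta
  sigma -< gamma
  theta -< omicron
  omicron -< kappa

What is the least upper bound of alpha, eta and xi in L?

Common upper bounds of {alpha, eta, xi}: alpha, kappa.
The least among these is alpha.

alpha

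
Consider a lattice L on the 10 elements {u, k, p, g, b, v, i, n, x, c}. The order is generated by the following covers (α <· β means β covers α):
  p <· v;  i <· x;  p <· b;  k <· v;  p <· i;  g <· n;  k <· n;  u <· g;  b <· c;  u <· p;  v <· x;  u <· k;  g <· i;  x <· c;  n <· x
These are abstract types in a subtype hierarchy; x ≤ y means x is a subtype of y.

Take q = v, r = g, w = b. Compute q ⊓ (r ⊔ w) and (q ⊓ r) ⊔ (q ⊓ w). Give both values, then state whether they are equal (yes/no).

r ⊔ w = c, so q ⊓ (r ⊔ w) = v ⊓ c = v.
q ⊓ r = u and q ⊓ w = p, so (q ⊓ r) ⊔ (q ⊓ w) = u ⊔ p = p.
Equal: no.

v; p; no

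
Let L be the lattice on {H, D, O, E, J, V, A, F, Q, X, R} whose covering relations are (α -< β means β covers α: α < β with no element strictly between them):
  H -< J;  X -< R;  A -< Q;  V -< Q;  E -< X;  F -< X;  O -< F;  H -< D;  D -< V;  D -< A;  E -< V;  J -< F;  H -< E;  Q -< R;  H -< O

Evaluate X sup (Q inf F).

Q ∧ F = H
X ∨ H = X

X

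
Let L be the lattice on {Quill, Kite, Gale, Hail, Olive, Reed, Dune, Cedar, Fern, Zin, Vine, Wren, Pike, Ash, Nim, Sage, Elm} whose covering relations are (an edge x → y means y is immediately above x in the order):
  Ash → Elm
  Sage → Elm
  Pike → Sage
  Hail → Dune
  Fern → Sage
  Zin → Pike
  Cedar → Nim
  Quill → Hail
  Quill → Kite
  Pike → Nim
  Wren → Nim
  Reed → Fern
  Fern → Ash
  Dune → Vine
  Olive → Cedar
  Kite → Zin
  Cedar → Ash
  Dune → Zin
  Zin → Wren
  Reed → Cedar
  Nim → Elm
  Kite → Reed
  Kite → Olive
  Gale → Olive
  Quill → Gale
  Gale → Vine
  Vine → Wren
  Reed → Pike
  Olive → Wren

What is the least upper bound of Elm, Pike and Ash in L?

Common upper bounds of {Elm, Pike, Ash}: Elm.
The least among these is Elm.

Elm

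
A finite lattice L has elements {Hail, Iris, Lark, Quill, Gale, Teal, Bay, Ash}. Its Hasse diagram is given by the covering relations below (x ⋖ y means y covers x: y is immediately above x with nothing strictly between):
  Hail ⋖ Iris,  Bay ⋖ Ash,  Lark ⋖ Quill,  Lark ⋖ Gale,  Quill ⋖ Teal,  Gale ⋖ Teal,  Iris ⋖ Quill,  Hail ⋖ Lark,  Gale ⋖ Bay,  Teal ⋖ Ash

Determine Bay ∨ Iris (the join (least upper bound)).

Common upper bounds of {Bay, Iris}: Ash.
The least among these is Ash.

Ash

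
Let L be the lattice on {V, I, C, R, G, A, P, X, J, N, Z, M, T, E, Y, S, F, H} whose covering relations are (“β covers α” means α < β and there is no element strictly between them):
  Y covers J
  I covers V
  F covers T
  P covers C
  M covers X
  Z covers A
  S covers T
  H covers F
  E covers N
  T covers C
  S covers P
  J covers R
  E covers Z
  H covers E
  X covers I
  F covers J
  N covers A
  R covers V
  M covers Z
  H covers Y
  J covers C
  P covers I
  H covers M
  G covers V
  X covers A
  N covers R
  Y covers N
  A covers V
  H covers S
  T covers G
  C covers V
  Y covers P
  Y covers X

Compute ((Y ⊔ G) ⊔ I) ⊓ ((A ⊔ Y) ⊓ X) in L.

Y ∨ G = H
H ∨ I = H
A ∨ Y = Y
Y ∧ X = X
H ∧ X = X

X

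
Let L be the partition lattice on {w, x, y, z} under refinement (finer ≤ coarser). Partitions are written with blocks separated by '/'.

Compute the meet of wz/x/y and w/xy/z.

Common lower bounds of {wz/x/y, w/xy/z}: w/x/y/z.
The greatest among these is w/x/y/z.

w/x/y/z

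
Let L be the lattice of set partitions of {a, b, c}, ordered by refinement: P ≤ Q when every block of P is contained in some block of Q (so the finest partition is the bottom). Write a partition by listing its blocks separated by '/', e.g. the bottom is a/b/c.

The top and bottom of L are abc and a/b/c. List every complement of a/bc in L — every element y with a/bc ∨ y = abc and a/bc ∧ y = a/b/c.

Need y with a/bc ∨ y = abc and a/bc ∧ y = a/b/c.
Checking each element gives: ab/c, ac/b.

ab/c, ac/b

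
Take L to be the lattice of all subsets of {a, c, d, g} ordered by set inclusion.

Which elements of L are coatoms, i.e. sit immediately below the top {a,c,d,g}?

{a,c,d}, {a,c,g}, {a,d,g}, {c,d,g}

The coatoms are exactly the elements covered by {a,c,d,g}: {a,c,d}, {a,c,g}, {a,d,g}, {c,d,g}.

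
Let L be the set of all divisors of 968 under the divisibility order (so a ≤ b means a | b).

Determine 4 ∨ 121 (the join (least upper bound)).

484

In the divisibility order, the join is the least common multiple: lcm(4, 121) = 484.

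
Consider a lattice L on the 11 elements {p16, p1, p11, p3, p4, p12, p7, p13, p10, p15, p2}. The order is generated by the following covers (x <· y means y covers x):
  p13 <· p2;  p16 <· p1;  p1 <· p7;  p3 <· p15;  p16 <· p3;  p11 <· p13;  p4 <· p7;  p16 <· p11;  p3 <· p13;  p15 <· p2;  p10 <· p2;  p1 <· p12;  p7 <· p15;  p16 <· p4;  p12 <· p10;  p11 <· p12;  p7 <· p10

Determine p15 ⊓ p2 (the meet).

Common lower bounds of {p15, p2}: p1, p15, p16, p3, p4, p7.
The greatest among these is p15.

p15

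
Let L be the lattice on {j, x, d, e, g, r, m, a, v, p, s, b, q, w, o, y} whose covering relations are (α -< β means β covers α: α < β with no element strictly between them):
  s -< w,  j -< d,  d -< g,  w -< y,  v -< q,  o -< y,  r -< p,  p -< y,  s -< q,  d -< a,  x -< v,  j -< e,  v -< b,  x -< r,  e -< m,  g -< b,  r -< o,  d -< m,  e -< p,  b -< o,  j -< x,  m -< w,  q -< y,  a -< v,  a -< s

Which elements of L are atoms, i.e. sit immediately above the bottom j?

d, e, x

The atoms are exactly the elements that cover j: d, e, x.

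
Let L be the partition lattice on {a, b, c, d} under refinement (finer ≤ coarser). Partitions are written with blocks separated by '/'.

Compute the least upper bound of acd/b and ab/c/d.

abcd

The join of acd/b and ab/c/d merges any blocks that overlap across the partitions, giving abcd.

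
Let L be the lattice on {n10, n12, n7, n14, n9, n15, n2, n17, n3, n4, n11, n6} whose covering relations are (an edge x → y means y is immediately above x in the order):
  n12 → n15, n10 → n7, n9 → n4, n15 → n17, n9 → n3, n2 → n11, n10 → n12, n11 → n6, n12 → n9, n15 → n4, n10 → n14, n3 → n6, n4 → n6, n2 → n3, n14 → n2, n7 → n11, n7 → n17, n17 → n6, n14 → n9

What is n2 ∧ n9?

n14

Common lower bounds of {n2, n9}: n10, n14.
The greatest among these is n14.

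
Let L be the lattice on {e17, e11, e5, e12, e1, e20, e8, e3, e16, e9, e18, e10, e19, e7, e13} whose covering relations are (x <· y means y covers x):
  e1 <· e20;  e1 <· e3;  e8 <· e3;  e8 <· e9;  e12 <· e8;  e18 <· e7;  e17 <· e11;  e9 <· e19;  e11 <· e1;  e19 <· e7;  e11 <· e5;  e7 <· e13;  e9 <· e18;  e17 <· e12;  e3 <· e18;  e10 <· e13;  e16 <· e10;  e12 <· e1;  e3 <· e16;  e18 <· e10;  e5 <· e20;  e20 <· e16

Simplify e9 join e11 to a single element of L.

e9 ∨ e11 = e18

e18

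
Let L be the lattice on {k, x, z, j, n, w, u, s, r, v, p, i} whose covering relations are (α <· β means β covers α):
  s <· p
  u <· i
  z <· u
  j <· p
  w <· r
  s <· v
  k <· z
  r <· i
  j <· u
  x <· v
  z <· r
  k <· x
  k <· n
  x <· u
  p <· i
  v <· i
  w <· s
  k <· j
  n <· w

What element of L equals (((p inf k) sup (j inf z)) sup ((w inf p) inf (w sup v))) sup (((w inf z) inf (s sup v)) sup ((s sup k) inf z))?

p ∧ k = k
j ∧ z = k
k ∨ k = k
w ∧ p = w
w ∨ v = v
w ∧ v = w
k ∨ w = w
w ∧ z = k
s ∨ v = v
k ∧ v = k
s ∨ k = s
s ∧ z = k
k ∨ k = k
w ∨ k = w

w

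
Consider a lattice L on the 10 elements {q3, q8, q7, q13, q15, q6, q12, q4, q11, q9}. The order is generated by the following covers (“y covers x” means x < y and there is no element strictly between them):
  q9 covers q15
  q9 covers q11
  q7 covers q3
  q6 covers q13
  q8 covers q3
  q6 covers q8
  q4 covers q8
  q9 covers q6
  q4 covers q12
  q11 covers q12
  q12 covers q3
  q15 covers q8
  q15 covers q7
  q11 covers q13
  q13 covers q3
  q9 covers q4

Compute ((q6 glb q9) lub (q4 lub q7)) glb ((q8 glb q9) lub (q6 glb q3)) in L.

q8

q6 ∧ q9 = q6
q4 ∨ q7 = q9
q6 ∨ q9 = q9
q8 ∧ q9 = q8
q6 ∧ q3 = q3
q8 ∨ q3 = q8
q9 ∧ q8 = q8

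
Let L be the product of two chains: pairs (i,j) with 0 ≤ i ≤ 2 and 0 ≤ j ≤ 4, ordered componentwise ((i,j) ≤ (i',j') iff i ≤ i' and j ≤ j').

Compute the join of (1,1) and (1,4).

Common upper bounds of {(1,1), (1,4)}: (1,4), (2,4).
The least among these is (1,4).

(1,4)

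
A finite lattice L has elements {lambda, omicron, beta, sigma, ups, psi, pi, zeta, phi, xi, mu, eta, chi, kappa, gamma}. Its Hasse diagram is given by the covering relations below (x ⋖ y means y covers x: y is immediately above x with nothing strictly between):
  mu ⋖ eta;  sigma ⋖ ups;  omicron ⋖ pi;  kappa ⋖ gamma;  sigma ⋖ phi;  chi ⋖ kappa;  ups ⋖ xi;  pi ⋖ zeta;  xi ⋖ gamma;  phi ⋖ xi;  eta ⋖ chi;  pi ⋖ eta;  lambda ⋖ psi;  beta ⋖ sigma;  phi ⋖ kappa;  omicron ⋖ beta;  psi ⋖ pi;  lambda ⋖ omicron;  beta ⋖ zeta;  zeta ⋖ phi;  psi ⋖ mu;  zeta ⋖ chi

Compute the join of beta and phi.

phi

Common upper bounds of {beta, phi}: gamma, kappa, phi, xi.
The least among these is phi.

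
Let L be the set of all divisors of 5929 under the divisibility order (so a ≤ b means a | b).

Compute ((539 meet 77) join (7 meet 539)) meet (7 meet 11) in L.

539 ∧ 77 = 77
7 ∧ 539 = 7
77 ∨ 7 = 77
7 ∧ 11 = 1
77 ∧ 1 = 1

1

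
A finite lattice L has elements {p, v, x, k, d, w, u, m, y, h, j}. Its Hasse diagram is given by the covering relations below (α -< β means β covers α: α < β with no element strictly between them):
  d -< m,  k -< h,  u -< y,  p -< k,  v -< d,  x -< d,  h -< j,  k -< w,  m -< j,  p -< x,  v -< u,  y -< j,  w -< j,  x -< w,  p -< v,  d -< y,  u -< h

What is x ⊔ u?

Common upper bounds of {x, u}: j, y.
The least among these is y.

y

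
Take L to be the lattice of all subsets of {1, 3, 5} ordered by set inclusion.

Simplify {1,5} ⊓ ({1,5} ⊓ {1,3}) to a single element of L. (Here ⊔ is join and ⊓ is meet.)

{1}

{1,5} ∧ {1,3} = {1}
{1,5} ∧ {1} = {1}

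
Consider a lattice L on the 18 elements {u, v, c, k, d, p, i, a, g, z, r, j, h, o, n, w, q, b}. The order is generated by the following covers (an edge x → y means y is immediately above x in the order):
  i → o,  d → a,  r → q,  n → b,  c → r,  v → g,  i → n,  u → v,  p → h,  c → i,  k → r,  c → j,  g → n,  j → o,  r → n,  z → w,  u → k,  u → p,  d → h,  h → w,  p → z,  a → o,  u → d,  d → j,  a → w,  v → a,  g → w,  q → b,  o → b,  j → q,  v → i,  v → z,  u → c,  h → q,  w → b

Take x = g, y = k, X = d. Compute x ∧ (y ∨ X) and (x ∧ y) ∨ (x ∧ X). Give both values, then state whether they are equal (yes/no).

y ∨ X = q, so x ∧ (y ∨ X) = g ∧ q = u.
x ∧ y = u and x ∧ X = u, so (x ∧ y) ∨ (x ∧ X) = u ∨ u = u.
Equal: yes.

u; u; yes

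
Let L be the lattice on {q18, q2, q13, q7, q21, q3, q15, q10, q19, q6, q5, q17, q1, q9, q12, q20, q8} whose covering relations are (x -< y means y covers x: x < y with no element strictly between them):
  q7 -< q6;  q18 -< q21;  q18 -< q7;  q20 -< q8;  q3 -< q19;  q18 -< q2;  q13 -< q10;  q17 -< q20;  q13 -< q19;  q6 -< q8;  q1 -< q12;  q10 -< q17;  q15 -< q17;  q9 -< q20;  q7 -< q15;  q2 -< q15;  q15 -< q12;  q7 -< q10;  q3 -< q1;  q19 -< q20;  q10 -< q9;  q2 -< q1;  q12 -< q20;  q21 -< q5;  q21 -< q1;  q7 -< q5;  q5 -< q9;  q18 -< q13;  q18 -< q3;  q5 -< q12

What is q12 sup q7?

q12

Common upper bounds of {q12, q7}: q12, q20, q8.
The least among these is q12.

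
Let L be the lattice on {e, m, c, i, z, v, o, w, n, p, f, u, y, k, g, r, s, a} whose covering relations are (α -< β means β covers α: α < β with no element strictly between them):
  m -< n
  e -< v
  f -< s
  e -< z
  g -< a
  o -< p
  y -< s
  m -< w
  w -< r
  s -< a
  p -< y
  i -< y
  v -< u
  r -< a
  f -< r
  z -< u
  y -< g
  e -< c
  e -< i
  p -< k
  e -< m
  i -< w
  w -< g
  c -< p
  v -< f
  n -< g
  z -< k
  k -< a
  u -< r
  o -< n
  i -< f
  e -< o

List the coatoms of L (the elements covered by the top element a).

g, k, r, s

The coatoms are exactly the elements covered by a: g, k, r, s.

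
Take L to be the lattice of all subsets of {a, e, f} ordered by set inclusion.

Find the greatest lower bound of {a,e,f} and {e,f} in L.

{e,f}

Under ⊆, meet is intersection: {a,e,f} ∩ {e,f} = {e,f}.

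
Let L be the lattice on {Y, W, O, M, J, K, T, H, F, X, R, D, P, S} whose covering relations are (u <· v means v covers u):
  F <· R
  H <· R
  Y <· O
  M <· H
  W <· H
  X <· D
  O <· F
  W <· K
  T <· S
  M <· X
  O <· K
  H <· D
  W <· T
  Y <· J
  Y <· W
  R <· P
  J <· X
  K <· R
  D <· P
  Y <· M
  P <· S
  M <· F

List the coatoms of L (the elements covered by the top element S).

P, T

The coatoms are exactly the elements covered by S: P, T.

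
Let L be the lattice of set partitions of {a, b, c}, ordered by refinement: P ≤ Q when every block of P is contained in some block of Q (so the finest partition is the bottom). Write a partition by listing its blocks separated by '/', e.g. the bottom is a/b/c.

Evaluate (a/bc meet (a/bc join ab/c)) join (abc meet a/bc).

a/bc ∨ ab/c = abc
a/bc ∧ abc = a/bc
abc ∧ a/bc = a/bc
a/bc ∨ a/bc = a/bc

a/bc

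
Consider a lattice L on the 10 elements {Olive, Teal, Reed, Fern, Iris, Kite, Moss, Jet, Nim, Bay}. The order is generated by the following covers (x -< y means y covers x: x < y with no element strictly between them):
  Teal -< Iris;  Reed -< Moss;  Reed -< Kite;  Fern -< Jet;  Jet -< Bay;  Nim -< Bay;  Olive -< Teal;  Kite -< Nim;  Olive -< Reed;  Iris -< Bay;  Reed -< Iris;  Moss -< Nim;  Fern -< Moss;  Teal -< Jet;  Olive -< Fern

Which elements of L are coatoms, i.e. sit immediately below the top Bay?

Iris, Jet, Nim

The coatoms are exactly the elements covered by Bay: Iris, Jet, Nim.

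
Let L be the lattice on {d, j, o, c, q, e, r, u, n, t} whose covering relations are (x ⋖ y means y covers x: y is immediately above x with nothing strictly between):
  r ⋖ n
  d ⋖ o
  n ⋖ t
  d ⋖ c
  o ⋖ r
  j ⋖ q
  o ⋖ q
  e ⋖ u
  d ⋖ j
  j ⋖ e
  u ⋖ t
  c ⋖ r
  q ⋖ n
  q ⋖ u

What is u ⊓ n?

q

Common lower bounds of {u, n}: d, j, o, q.
The greatest among these is q.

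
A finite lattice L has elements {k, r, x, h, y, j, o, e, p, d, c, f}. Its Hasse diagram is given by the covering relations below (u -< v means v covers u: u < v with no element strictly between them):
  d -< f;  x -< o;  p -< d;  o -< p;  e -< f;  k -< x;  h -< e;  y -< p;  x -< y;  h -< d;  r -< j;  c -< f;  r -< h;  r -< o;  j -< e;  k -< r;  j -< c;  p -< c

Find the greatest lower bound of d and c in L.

Common lower bounds of {d, c}: k, o, p, r, x, y.
The greatest among these is p.

p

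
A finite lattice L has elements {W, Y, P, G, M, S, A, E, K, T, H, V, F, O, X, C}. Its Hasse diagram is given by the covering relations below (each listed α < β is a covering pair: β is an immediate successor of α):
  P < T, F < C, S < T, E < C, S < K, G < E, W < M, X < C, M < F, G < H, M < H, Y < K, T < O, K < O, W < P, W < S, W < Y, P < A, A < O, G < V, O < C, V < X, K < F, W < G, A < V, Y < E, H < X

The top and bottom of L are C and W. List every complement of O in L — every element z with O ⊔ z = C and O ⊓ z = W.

G, H, M

Need z with O ∨ z = C and O ∧ z = W.
Checking each element gives: G, H, M.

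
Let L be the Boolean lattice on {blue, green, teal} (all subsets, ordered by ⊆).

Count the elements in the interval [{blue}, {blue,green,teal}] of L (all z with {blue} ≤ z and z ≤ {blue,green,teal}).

4

The interval [{blue}, {blue,green,teal}] = {{blue,green,teal}, {blue,green}, {blue,teal}, {blue}}, which has 4 elements.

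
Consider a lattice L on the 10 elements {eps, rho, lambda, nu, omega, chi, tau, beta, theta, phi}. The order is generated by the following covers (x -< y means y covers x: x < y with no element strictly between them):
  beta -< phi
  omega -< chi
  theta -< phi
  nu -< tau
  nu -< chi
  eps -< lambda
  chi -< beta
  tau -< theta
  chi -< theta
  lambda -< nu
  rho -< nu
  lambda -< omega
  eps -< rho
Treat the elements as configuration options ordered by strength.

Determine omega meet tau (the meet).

lambda

Common lower bounds of {omega, tau}: eps, lambda.
The greatest among these is lambda.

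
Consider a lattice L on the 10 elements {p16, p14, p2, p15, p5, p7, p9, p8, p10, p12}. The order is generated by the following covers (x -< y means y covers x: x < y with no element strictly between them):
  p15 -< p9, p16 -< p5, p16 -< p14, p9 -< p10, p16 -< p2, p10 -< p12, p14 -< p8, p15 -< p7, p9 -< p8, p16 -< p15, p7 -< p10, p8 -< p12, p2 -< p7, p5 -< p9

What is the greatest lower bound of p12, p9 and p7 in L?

Common lower bounds of {p12, p9, p7}: p15, p16.
The greatest among these is p15.

p15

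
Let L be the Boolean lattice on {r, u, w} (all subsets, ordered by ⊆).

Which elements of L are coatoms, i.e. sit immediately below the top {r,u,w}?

{r,u}, {r,w}, {u,w}

The coatoms are exactly the elements covered by {r,u,w}: {r,u}, {r,w}, {u,w}.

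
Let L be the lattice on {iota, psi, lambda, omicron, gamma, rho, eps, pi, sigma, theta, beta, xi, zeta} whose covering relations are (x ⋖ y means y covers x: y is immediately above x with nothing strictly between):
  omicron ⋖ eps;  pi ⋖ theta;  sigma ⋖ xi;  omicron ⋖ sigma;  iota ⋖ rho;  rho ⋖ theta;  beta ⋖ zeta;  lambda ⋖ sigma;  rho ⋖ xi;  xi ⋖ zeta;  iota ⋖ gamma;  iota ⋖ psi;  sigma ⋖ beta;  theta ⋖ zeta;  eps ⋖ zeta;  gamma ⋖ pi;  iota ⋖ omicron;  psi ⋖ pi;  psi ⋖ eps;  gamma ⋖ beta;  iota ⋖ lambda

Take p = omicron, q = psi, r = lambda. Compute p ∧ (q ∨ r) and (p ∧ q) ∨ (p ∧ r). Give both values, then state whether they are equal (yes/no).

q ∨ r = zeta, so p ∧ (q ∨ r) = omicron ∧ zeta = omicron.
p ∧ q = iota and p ∧ r = iota, so (p ∧ q) ∨ (p ∧ r) = iota ∨ iota = iota.
Equal: no.

omicron; iota; no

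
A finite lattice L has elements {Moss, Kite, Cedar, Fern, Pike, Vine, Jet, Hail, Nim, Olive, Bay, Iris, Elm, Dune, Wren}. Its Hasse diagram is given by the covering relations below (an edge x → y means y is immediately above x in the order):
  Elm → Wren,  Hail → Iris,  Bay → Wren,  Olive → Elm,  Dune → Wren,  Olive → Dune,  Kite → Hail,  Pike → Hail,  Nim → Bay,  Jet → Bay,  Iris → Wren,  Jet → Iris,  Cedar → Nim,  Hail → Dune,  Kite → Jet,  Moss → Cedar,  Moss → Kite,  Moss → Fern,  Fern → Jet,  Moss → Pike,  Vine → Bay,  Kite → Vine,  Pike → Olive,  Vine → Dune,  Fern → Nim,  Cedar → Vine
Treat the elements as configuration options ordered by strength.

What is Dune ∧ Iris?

Hail

Common lower bounds of {Dune, Iris}: Hail, Kite, Moss, Pike.
The greatest among these is Hail.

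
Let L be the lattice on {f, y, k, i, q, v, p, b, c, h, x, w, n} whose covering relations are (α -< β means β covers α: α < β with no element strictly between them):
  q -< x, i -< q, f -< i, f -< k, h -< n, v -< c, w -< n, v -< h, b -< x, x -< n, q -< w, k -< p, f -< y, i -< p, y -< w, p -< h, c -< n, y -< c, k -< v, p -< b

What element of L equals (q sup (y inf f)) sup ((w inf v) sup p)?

x

y ∧ f = f
q ∨ f = q
w ∧ v = f
f ∨ p = p
q ∨ p = x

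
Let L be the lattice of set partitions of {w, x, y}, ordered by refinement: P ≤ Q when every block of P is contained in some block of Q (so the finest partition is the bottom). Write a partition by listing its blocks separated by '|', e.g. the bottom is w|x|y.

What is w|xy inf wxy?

w|xy

The meet (common refinement) of w|xy and wxy intersects blocks pairwise, giving w|xy.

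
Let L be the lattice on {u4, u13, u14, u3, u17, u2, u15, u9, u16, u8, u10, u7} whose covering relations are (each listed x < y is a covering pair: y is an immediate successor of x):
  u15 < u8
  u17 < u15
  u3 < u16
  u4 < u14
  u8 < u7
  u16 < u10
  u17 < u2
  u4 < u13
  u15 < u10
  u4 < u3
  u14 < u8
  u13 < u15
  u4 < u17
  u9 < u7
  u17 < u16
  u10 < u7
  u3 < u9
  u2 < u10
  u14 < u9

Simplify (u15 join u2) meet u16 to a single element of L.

u16

u15 ∨ u2 = u10
u10 ∧ u16 = u16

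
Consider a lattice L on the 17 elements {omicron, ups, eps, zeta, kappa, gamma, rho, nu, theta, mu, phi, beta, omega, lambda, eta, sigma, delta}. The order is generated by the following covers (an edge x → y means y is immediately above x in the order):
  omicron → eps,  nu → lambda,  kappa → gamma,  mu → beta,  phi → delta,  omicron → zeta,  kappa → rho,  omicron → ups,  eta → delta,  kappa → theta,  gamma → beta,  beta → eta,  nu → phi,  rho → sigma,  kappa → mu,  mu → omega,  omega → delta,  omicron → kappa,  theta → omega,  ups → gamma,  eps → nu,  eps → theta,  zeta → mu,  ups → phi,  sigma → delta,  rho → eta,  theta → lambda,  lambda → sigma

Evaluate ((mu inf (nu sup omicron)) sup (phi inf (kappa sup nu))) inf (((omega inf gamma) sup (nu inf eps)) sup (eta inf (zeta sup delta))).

nu ∨ omicron = nu
mu ∧ nu = omicron
kappa ∨ nu = lambda
phi ∧ lambda = nu
omicron ∨ nu = nu
omega ∧ gamma = kappa
nu ∧ eps = eps
kappa ∨ eps = theta
zeta ∨ delta = delta
eta ∧ delta = eta
theta ∨ eta = delta
nu ∧ delta = nu

nu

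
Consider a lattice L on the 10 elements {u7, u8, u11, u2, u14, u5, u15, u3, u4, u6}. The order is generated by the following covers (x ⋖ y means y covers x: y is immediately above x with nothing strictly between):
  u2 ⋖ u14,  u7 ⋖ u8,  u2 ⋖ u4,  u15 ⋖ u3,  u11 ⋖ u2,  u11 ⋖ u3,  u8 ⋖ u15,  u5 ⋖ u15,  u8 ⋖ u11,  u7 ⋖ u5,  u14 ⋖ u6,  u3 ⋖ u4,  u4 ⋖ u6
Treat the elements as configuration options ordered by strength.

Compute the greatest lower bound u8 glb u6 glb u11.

Common lower bounds of {u8, u6, u11}: u7, u8.
The greatest among these is u8.

u8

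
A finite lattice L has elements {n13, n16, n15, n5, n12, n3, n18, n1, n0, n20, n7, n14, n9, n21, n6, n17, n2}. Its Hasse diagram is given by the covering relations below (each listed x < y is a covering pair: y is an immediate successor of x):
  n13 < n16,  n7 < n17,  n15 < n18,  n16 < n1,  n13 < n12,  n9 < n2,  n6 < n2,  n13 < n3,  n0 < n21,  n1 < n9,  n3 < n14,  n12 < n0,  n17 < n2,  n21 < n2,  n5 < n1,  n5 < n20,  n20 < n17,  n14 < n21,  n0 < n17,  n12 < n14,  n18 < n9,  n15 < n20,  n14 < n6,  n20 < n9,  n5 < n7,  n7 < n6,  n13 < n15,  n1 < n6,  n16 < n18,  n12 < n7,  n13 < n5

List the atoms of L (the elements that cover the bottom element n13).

n12, n15, n16, n3, n5

The atoms are exactly the elements that cover n13: n12, n15, n16, n3, n5.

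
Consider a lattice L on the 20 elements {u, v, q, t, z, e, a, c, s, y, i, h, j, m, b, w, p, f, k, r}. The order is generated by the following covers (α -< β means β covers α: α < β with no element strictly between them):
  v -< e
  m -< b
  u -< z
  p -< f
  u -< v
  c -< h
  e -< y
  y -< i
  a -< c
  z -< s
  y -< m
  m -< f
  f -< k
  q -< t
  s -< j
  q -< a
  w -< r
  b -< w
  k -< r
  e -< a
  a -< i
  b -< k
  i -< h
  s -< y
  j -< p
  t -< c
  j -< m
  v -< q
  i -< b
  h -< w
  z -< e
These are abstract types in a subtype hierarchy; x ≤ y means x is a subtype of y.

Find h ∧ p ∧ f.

Common lower bounds of {h, p, f}: s, u, z.
The greatest among these is s.

s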